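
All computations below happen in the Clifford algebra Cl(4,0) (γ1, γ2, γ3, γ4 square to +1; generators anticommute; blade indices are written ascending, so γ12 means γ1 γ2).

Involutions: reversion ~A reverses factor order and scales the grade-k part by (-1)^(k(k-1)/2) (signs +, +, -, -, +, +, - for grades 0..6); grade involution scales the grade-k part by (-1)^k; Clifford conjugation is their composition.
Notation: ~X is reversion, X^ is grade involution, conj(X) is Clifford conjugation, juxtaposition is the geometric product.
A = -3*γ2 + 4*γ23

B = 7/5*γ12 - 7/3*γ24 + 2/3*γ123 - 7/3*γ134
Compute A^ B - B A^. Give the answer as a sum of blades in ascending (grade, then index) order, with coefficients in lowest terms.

first term: -103/15*γ1 - 7*γ4 - 38/5*γ13 + 28/3*γ34 - 28/3*γ124 + 7*γ1234
second term: 23/15*γ1 + 7*γ4 + 18/5*γ13 - 28/3*γ34 + 28/3*γ124 - 7*γ1234
Answer: -42/5*γ1 - 14*γ4 - 56/5*γ13 + 56/3*γ34 - 56/3*γ124 + 14*γ1234


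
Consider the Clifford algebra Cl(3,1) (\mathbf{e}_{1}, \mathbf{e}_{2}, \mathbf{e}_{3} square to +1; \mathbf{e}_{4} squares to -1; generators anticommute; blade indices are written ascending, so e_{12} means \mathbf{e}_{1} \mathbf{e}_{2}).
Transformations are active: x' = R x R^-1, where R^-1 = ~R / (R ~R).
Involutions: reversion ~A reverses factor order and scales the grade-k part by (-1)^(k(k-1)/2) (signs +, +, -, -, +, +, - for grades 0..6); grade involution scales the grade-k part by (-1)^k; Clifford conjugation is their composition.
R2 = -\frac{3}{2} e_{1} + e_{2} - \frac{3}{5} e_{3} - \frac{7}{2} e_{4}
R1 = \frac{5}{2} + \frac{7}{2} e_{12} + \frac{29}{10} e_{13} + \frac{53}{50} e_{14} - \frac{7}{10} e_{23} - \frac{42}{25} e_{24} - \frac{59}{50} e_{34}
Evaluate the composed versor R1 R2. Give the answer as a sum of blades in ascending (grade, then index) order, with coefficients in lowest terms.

Distribute over the terms of R2 (each basis-blade product reordered to ascending indices, repeated generators contracted through their squares):
R1 (-\frac{3}{2} e_{1}) = -\frac{15}{4} e_{1} + \frac{21}{4} e_{2} + \frac{87}{20} e_{3} + \frac{159}{100} e_{4} + \frac{21}{20} e_{123} + \frac{63}{25} e_{124} + \frac{177}{100} e_{134}
R1 (e_{2}) = \frac{7}{2} e_{1} + \frac{5}{2} e_{2} + \frac{7}{10} e_{3} + \frac{42}{25} e_{4} - \frac{29}{10} e_{123} - \frac{53}{50} e_{124} - \frac{59}{50} e_{234}
R1 (-\frac{3}{5} e_{3}) = -\frac{87}{50} e_{1} + \frac{21}{50} e_{2} - \frac{3}{2} e_{3} - \frac{177}{250} e_{4} - \frac{21}{10} e_{123} + \frac{159}{250} e_{134} - \frac{126}{125} e_{234}
R1 (-\frac{7}{2} e_{4}) = \frac{371}{100} e_{1} - \frac{147}{25} e_{2} - \frac{413}{100} e_{3} - \frac{35}{4} e_{4} - \frac{49}{4} e_{124} - \frac{203}{20} e_{134} + \frac{49}{20} e_{234}
Summing the partial products and collecting blades:
Answer: \frac{43}{25} e_{1} + \frac{229}{100} e_{2} - \frac{29}{50} e_{3} - \frac{1547}{250} e_{4} - \frac{79}{20} e_{123} - \frac{1079}{100} e_{124} - \frac{968}{125} e_{134} + \frac{131}{500} e_{234}


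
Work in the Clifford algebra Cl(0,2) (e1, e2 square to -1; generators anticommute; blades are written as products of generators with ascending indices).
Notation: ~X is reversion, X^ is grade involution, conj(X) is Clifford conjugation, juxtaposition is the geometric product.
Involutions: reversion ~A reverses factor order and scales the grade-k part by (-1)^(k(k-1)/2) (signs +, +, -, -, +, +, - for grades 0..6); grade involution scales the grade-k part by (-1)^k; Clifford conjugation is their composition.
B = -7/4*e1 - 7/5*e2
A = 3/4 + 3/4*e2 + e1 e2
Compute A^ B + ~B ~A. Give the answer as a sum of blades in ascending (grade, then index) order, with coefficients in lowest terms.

first term: -21/20 + 7/80*e1 - 14/5*e2 - 21/16*e1 e2
second term: 21/20 + 7/80*e1 - 14/5*e2 - 21/16*e1 e2
Answer: 7/40*e1 - 28/5*e2 - 21/8*e1 e2


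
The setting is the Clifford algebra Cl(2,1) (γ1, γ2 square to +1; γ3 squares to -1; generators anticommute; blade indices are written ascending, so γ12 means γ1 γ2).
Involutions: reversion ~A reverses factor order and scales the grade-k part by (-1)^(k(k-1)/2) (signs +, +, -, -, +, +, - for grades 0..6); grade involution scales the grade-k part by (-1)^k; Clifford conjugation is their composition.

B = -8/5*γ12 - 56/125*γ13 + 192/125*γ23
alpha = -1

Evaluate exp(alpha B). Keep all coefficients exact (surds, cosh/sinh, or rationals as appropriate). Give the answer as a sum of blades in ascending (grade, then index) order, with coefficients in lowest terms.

B^2 term by term: the squares give (-8/5)^2*(γ12)^2 + (-56/125)^2*(γ13)^2 + (192/125)^2*(γ23)^2 = 64/25*(-1) + 3136/15625*(+1) + 36864/15625*(+1) = 0 (each basis 2-blade squares to minus the product of its generators' squares); cross terms between blades sharing an index anticommute and cancel. So B^2 = 0.
B^2 = 0, so the series truncates immediately: exp(alpha B) = 1 + alpha B (parabolic case).
Answer: 1 + 8/5*γ12 + 56/125*γ13 - 192/125*γ23


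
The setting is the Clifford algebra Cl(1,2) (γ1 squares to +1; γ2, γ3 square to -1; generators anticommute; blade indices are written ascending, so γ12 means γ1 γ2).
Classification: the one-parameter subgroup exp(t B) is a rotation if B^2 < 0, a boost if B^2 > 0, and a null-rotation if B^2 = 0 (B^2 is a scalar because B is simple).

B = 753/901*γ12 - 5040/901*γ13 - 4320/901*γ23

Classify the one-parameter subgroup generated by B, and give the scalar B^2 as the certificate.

B^2 term by term: the squares give (753/901)^2*(γ12)^2 + (-5040/901)^2*(γ13)^2 + (-4320/901)^2*(γ23)^2 = 567009/811801*(+1) + 25401600/811801*(+1) + 18662400/811801*(-1) = 9 (each basis 2-blade squares to minus the product of its generators' squares); cross terms between blades sharing an index anticommute and cancel. So B^2 = 9.
Answer: boost, certificate B^2 = 9. Certificate logic: 9 is a conjugation-invariant scalar, so its sign fixes rotation versus boost versus null-rotation outright.


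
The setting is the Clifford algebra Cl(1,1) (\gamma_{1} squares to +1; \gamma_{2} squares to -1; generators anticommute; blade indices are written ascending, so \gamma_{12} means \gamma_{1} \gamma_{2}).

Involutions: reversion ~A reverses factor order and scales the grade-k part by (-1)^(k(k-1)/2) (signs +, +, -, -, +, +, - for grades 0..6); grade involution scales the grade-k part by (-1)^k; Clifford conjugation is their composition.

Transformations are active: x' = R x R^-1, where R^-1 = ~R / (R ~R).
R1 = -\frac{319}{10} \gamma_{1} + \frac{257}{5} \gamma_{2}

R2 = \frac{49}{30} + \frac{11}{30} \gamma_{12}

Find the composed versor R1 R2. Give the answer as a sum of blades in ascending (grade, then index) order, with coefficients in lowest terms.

Distribute over the terms of R1 (each basis-blade product reordered to ascending indices, repeated generators contracted through their squares):
(-\frac{319}{10} \gamma_{1}) R2 = -\frac{15631}{300} \gamma_{1} - \frac{3509}{300} \gamma_{2}
(\frac{257}{5} \gamma_{2}) R2 = \frac{2827}{150} \gamma_{1} + \frac{12593}{150} \gamma_{2}
Summing the partial products and collecting blades:
Answer: -\frac{9977}{300} \gamma_{1} + \frac{21677}{300} \gamma_{2}


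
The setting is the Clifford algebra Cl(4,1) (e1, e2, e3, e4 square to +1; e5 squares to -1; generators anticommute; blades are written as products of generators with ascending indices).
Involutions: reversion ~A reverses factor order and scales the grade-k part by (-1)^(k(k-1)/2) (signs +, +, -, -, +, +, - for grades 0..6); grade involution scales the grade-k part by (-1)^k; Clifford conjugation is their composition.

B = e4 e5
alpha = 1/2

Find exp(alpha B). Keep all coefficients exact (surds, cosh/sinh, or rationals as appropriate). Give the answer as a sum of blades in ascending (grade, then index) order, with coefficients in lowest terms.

B^2 = (1)^2*(e4 e5)^2 = 1*(+1) = 1 (a basis 2-blade squares to minus the product of its generators' squares).
B^2 = 1 — hyperbolic case — the even/odd split gives cosh and sinh: l = 1, alpha*l = 1/2, so exp(alpha B) = cosh(1/2) + (sinh(1/2)/1)*B = cosh(1/2) + (sinh(1/2))*B.
Answer: cosh(1/2) + sinh(1/2)*e4 e5


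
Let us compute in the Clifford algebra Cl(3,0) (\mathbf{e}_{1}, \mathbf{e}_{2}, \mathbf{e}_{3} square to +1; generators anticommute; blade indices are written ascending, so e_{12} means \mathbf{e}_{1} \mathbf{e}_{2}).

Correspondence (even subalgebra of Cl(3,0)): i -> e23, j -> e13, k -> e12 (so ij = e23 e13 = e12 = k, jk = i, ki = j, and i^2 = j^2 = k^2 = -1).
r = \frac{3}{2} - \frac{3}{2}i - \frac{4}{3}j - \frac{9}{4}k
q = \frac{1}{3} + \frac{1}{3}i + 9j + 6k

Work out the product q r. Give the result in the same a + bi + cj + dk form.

In blades: q = \frac{1}{3} + 6 e_{12} + 9 e_{13} + \frac{1}{3} e_{23}, r = \frac{3}{2} - \frac{9}{4} e_{12} - \frac{4}{3} e_{13} - \frac{3}{2} e_{23}.
Distribute q over r term by term (generator squares from the signature, products reordered to ascending indices): (\frac{1}{3})*r = \frac{1}{2} - \frac{3}{4} e_{12} - \frac{4}{9} e_{13} - \frac{1}{2} e_{23}; (6 e_{12})*r = \frac{27}{2} + 9 e_{12} - 9 e_{13} + 8 e_{23}; (9 e_{13})*r = 12 + \frac{27}{2} e_{12} + \frac{27}{2} e_{13} - \frac{81}{4} e_{23}; (\frac{1}{3} e_{23})*r = \frac{1}{2} - \frac{4}{9} e_{12} + \frac{3}{4} e_{13} + \frac{1}{2} e_{23}.
Sum: \frac{53}{2} + \frac{767}{36} e_{12} + \frac{173}{36} e_{13} - \frac{49}{4} e_{23}; translating back through the correspondence:
Answer: \frac{53}{2} - \frac{49}{4}i + \frac{173}{36}j + \frac{767}{36}k


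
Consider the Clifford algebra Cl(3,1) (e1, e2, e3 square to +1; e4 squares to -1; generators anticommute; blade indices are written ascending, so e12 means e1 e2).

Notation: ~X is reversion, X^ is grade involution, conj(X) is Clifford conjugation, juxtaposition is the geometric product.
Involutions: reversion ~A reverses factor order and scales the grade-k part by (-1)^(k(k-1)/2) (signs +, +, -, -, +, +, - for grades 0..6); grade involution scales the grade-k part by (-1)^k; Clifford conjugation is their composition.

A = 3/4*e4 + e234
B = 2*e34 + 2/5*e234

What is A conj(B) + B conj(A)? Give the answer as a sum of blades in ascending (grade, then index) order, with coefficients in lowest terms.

first term: 2/5 - 2*e2 - 3/2*e3 - 3/10*e23
second term: 2/5 + 2*e2 + 3/2*e3 + 3/10*e23
Answer: 4/5


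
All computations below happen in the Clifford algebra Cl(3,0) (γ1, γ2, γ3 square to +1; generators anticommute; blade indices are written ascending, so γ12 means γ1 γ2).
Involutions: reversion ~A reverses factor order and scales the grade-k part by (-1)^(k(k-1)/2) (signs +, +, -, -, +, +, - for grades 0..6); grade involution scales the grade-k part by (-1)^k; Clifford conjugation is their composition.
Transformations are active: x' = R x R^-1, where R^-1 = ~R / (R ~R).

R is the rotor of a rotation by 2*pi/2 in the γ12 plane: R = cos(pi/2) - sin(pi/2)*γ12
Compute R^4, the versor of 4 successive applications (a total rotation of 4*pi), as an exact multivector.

The rotor phase is half the rotation angle and phases add under composition, so 4 steps in the γ12 plane accumulate phase 4*(pi/2) = 2*pi: R^4 = cos(2*pi) - sin(2*pi)*γ12.
cos(2*pi) = 1 and sin(2*pi) = 0, so R^4 = 1. The total rotation 4*pi is 2 full turns, so every vector returns to itself, yet the rotor is +1, back on the identity sheet (an even number of 2*pi turns).
Answer: 1


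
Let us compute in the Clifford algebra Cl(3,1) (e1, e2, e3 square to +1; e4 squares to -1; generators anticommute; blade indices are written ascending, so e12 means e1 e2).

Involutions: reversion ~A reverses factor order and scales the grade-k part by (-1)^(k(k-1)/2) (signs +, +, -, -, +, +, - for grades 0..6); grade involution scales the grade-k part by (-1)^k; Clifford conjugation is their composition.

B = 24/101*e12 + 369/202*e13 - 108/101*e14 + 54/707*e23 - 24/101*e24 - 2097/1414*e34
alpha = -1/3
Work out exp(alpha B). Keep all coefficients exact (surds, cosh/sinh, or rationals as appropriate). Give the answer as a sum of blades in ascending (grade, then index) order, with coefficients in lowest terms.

B^2 term by term: the squares give (24/101)^2*(e12)^2 + (369/202)^2*(e13)^2 + (-108/101)^2*(e14)^2 + (54/707)^2*(e23)^2 + (-24/101)^2*(e24)^2 + (-2097/1414)^2*(e34)^2 = 576/10201*(-1) + 136161/40804*(-1) + 11664/10201*(+1) + 2916/499849*(-1) + 576/10201*(+1) + 4397409/1999396*(+1) = 0 (each basis 2-blade squares to minus the product of its generators' squares); cross terms between blades sharing an index anticommute and cancel; the commuting (index-disjoint) pairs give grade-4 terms 2*c*c'*(blade product), which cancel blade by blade — e1234: -50328/71407 + 8856/10201 - 11664/71407 = 0 — confirming B is simple. So B^2 = 0.
B^2 = 0, and the exponential is exactly linear here: exp(alpha B) = 1 + alpha B (parabolic case).
Answer: 1 - 8/101*e12 - 123/202*e13 + 36/101*e14 - 18/707*e23 + 8/101*e24 + 699/1414*e34


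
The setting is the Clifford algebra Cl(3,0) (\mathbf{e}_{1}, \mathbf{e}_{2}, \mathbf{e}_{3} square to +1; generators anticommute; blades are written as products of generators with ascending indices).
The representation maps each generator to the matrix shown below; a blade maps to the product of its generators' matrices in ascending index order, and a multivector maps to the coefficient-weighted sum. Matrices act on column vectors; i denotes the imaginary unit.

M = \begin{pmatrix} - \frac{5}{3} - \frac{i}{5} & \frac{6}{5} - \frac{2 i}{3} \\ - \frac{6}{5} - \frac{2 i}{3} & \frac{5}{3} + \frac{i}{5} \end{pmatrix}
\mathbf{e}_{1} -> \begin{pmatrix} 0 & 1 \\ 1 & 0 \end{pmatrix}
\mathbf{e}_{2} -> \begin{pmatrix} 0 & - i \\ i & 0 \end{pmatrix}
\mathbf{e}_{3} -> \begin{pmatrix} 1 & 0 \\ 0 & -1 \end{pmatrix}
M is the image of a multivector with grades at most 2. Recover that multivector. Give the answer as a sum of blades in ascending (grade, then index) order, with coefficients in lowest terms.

Method: 1, rho(e_{1}), rho(e_{2}), rho(e_{3}) form a trace-orthogonal basis of the 2x2 complex matrices (tr(X Y) = 2 if X = Y, else 0), so M = m0*1 + m1*rho(e_{1}) + m2*rho(e_{2}) + m3*rho(e_{3}) with m0 = tr(M)/2 = 0, m1 = tr(M rho(e_{1}))/2 = - \frac{2 i}{3}, m2 = tr(M rho(e_{2}))/2 = \frac{6 i}{5}, m3 = tr(M rho(e_{3}))/2 = - \frac{5}{3} - \frac{i}{5}.
Multiplying table entries, the bivector images are rho(e_{1} e_{2}) = i*rho(e_{3}), rho(e_{1} e_{3}) = -i*rho(e_{2}), rho(e_{2} e_{3}) = i*rho(e_{1}); with real blade coefficients the real parts of m0..m3 are the coefficients of 1, e_{1}, e_{2}, e_{3} and the imaginary parts give the bivectors (e_{2} e_{3}: Im m1, e_{1} e_{3}: -Im m2, e_{1} e_{2}: Im m3).
Answer: -\frac{5}{3} e_{3} - \frac{1}{5} e_{1} e_{2} - \frac{6}{5} e_{1} e_{3} - \frac{2}{3} e_{2} e_{3}


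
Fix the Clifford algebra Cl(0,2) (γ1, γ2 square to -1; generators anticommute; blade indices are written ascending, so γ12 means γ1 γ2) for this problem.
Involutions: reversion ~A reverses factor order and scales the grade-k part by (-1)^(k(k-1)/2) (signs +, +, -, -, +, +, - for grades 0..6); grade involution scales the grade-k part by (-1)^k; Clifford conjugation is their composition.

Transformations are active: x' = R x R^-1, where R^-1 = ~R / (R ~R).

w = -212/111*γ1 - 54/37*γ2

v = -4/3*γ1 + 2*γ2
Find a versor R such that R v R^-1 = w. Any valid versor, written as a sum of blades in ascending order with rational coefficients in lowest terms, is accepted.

Key observation: q(v) = q(w) = -52/9 (sandwiches preserve the norm), so R = v + w = -120/37*γ1 + 20/37*γ2 works whenever it is invertible — the component of v along it is kept and (v - w)/2 reverses, sending v to w.
Answer: -120/37*γ1 + 20/37*γ2


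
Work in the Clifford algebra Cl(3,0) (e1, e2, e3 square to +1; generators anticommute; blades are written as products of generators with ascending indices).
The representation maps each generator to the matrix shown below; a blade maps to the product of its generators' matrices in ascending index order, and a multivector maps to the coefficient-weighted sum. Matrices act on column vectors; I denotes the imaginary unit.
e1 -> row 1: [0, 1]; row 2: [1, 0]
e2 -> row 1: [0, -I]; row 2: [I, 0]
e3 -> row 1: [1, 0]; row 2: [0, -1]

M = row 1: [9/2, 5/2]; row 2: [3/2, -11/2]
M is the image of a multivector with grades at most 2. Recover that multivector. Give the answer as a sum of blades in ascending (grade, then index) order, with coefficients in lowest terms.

Method: 1, rho(e1), rho(e2), rho(e3) form a trace-orthogonal basis of the 2x2 complex matrices (tr(X Y) = 2 if X = Y, else 0), so M = m0*1 + m1*rho(e1) + m2*rho(e2) + m3*rho(e3) with m0 = tr(M)/2 = -1/2, m1 = tr(M rho(e1))/2 = 2, m2 = tr(M rho(e2))/2 = I/2, m3 = tr(M rho(e3))/2 = 5.
Multiplying table entries, the bivector images are rho(e1 e2) = I*rho(e3), rho(e1 e3) = -I*rho(e2), rho(e2 e3) = I*rho(e1); with real blade coefficients the real parts of m0..m3 are the coefficients of 1, e1, e2, e3 and the imaginary parts give the bivectors (e2 e3: Im m1, e1 e3: -Im m2, e1 e2: Im m3).
Answer: -1/2 + 2*e1 + 5*e3 - 1/2*e1 e3


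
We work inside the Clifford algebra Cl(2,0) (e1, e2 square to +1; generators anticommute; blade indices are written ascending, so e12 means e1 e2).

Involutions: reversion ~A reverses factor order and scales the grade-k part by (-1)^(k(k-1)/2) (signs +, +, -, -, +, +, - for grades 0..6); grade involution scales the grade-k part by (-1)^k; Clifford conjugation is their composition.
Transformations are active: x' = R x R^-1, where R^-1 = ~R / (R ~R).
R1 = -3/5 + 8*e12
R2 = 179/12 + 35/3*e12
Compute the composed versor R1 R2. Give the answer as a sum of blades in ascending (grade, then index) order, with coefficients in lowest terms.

Distribute over the terms of R1 (each basis-blade product reordered to ascending indices, repeated generators contracted through their squares):
(-3/5) R2 = -179/20 - 7*e12
(8*e12) R2 = -280/3 + 358/3*e12
Summing the partial products and collecting blades:
Answer: -6137/60 + 337/3*e12


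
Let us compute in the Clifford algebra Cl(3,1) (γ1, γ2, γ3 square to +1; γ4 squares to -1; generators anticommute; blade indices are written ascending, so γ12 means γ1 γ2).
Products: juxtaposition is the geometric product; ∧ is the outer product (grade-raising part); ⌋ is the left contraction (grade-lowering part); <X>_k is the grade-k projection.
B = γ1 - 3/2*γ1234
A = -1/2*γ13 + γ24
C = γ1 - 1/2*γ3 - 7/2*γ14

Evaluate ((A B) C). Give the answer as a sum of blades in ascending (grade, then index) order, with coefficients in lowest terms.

step 1: 1/2*γ3 + 3/2*γ13 + 3/4*γ24 + γ124
step 2: -1/4 - 3/4*γ1 + 7/2*γ2 - 3/2*γ3 + 21/8*γ12 - 1/2*γ13 + γ24 + 21/4*γ34 + 3/4*γ124 + 7/4*γ134 + 3/8*γ234 + 1/2*γ1234
Answer: -1/4 - 3/4*γ1 + 7/2*γ2 - 3/2*γ3 + 21/8*γ12 - 1/2*γ13 + γ24 + 21/4*γ34 + 3/4*γ124 + 7/4*γ134 + 3/8*γ234 + 1/2*γ1234


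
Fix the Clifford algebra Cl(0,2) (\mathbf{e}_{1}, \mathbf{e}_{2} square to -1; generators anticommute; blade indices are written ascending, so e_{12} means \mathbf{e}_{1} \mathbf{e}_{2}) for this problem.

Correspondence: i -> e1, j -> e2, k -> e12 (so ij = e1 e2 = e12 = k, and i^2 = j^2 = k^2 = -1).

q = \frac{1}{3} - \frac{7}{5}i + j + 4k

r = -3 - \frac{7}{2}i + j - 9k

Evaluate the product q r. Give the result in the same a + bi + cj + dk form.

In blades: q = \frac{1}{3} - \frac{7}{5} e_{1} + e_{2} + 4 e_{12}, r = -3 - \frac{7}{2} e_{1} + e_{2} - 9 e_{12}.
Distribute q over r term by term (generator squares from the signature, products reordered to ascending indices): (\frac{1}{3})*r = -1 - \frac{7}{6} e_{1} + \frac{1}{3} e_{2} - 3 e_{12}; (-\frac{7}{5} e_{1})*r = -\frac{49}{10} + \frac{21}{5} e_{1} - \frac{63}{5} e_{2} - \frac{7}{5} e_{12}; (e_{2})*r = -1 - 9 e_{1} - 3 e_{2} + \frac{7}{2} e_{12}; (4 e_{12})*r = 36 - 4 e_{1} - 14 e_{2} - 12 e_{12}.
Sum: \frac{291}{10} - \frac{299}{30} e_{1} - \frac{439}{15} e_{2} - \frac{129}{10} e_{12}; translating back through the correspondence:
Answer: \frac{291}{10} - \frac{299}{30}i - \frac{439}{15}j - \frac{129}{10}k


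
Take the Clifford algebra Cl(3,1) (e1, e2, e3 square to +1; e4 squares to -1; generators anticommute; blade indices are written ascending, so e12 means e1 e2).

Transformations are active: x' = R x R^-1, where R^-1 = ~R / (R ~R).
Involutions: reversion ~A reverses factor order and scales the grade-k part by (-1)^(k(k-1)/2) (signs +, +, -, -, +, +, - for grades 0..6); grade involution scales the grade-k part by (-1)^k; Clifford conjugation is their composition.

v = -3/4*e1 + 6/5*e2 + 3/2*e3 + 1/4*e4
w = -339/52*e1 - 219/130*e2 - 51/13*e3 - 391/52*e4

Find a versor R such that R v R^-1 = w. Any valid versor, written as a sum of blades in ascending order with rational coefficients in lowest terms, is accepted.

Equal squares first: v^2 = w^2 = 419/100. Then v + w = -189/26*e1 - 63/130*e2 - 63/26*e3 - 189/26*e4 is a versor taking v to w, provided it is invertible.
Answer: -189/26*e1 - 63/130*e2 - 63/26*e3 - 189/26*e4


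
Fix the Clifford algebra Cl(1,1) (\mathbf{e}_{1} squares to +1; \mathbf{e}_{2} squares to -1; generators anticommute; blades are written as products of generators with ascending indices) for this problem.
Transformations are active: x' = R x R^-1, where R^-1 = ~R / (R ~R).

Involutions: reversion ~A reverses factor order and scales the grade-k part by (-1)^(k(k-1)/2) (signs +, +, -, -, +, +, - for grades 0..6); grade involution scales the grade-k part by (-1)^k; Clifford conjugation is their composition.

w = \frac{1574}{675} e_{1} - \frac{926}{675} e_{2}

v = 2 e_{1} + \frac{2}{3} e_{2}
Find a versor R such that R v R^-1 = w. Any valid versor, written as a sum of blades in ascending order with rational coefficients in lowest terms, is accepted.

Sketch: the shared square \frac{32}{9} makes R = v + w = \frac{2924}{675} e_{1} - \frac{476}{675} e_{2} the natural versor; its sandwich fixes that direction, negates (v - w)/2, and sends v to w.
Answer: \frac{2924}{675} e_{1} - \frac{476}{675} e_{2}


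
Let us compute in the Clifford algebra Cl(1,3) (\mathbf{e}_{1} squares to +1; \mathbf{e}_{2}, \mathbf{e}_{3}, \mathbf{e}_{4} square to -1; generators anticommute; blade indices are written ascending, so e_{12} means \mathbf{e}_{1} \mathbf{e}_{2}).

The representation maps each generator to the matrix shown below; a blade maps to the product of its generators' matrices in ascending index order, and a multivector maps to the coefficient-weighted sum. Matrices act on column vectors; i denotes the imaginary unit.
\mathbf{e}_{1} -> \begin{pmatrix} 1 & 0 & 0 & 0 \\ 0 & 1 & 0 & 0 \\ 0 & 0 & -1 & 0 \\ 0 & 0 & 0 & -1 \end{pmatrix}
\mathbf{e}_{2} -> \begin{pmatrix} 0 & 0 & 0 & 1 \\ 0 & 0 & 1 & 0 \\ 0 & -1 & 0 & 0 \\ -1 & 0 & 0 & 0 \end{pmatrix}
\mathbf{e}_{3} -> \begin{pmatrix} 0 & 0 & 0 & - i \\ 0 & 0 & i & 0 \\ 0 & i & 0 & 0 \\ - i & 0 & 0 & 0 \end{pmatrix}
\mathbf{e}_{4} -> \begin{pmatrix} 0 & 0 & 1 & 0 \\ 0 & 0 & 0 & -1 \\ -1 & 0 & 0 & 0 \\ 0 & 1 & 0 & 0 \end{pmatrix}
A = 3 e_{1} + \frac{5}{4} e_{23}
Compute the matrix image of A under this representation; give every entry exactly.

Bivector images (products of the table entries): rho(e_{23}) = rho(\mathbf{e}_{2})rho(\mathbf{e}_{3}) = \begin{pmatrix} - i & 0 & 0 & 0 \\ 0 & i & 0 & 0 \\ 0 & 0 & - i & 0 \\ 0 & 0 & 0 & i \end{pmatrix}.
M = (3)*rho(e_{1}) + (\frac{5}{4})*rho(e_{23}), summed entrywise:
Answer: \begin{pmatrix} 3 - \frac{5 i}{4} & 0 & 0 & 0 \\ 0 & 3 + \frac{5 i}{4} & 0 & 0 \\ 0 & 0 & -3 - \frac{5 i}{4} & 0 \\ 0 & 0 & 0 & -3 + \frac{5 i}{4} \end{pmatrix}


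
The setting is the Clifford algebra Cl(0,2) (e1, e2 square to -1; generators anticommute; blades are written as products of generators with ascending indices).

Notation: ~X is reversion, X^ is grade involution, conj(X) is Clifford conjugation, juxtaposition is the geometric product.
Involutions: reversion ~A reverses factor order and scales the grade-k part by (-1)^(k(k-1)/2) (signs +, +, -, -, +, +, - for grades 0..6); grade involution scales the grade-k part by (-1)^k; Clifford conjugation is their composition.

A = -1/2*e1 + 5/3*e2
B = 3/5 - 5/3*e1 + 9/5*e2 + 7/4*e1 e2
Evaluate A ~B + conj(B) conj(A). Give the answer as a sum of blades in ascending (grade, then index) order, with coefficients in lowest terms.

first term: -23/6 - 193/60*e1 + 1/8*e2 + 169/90*e1 e2
second term: -23/6 - 157/60*e1 - 15/8*e2 - 169/90*e1 e2
Answer: -23/3 - 35/6*e1 - 7/4*e2


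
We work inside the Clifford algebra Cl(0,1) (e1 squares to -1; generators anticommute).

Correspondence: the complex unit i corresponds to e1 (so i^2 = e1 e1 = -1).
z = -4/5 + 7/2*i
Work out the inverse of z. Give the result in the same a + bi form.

In blades: z = -4/5 + 7/2*e1.
With qbar = -4/5 - 7/2*e1 (scalar fixed, mapped units negated), z qbar = 1289/100 (the sum of squared coefficients), so z^-1 = qbar / (1289/100) = -80/1289 - 350/1289*e1; translating back:
Answer: -80/1289 - 350/1289*i


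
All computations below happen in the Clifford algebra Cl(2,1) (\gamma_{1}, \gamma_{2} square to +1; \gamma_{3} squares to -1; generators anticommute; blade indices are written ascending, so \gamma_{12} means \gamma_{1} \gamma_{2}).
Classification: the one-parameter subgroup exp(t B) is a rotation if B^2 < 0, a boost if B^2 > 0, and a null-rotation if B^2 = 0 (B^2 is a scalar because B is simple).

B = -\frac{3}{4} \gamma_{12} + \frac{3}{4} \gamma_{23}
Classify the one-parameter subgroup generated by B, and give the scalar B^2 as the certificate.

B^2 term by term: the squares give (-\frac{3}{4})^2*(\gamma_{12})^2 + (\frac{3}{4})^2*(\gamma_{23})^2 = \frac{9}{16}*(-1) + \frac{9}{16}*(+1) = 0 (each basis 2-blade squares to minus the product of its generators' squares); cross terms between blades sharing an index anticommute and cancel. So B^2 = 0.
Answer: null-rotation, certificate B^2 = 0. Check the certificate: B^2 = 0, and that sign is decisive whatever form B takes.


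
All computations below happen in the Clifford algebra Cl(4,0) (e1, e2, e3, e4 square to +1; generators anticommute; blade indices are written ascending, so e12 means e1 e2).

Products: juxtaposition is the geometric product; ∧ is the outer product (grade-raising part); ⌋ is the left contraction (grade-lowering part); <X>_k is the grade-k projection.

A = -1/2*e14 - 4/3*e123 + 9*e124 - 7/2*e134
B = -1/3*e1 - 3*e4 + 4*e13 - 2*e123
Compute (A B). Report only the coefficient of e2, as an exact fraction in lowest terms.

step 1: -8/3 + 3/2*e1 - 16/3*e2 + 83/6*e4 - 27*e12 + 21/2*e13 + 4/9*e23 - 10*e24 - 113/6*e34 - 37*e234 + 4*e1234
Answer: -16/3


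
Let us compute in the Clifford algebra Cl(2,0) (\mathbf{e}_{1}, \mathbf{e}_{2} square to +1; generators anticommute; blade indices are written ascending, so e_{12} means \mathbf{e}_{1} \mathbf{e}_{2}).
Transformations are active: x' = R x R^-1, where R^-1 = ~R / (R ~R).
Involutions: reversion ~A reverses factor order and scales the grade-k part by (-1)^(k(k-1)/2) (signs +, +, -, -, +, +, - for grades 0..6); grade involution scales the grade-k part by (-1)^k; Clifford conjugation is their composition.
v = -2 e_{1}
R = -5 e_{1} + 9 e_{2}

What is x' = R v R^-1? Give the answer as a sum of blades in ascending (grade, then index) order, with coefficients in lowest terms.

~R = -5 e_{1} + 9 e_{2}, and R ~R = 106, so R^-1 = ~R / (106).
R v = 10 + 18 e_{12}
Answer: \frac{56}{53} e_{1} + \frac{90}{53} e_{2}


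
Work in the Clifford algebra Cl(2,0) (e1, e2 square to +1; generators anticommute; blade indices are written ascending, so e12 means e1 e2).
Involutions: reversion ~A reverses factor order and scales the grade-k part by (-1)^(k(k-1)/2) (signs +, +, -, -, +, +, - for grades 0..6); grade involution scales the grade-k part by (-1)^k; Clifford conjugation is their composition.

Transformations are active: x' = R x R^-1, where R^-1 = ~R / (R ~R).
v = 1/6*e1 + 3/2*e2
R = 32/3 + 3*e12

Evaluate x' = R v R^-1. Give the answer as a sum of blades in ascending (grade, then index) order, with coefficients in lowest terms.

~R = 32/3 - 3*e12, and R ~R = 1105/9, so R^-1 = ~R / (1105/9).
R v = 113/18*e1 + 31/2*e2
Answer: 6127/6630*e1 + 2637/2210*e2


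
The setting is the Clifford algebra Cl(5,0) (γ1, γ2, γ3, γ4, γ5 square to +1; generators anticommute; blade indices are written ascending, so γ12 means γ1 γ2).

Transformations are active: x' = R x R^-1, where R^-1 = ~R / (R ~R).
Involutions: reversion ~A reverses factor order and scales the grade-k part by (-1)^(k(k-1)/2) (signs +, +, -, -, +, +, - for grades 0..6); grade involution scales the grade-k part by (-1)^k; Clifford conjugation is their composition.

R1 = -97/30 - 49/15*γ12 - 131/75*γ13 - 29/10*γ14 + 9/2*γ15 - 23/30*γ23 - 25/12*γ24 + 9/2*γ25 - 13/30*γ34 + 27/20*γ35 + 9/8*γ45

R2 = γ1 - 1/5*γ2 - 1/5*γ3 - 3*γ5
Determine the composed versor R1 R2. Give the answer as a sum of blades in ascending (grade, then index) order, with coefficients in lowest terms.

Distribute over the terms of R2 (each basis-blade product reordered to ascending indices, repeated generators contracted through their squares):
R1 (γ1) = -97/30*γ1 + 49/15*γ2 + 131/75*γ3 + 29/10*γ4 - 9/2*γ5 - 23/30*γ123 - 25/12*γ124 + 9/2*γ125 - 13/30*γ134 + 27/20*γ135 + 9/8*γ145
R1 (-1/5*γ2) = 49/75*γ1 + 97/150*γ2 - 23/150*γ3 - 5/12*γ4 + 9/10*γ5 - 131/375*γ123 - 29/50*γ124 + 9/10*γ125 + 13/150*γ234 - 27/100*γ235 - 9/40*γ245
R1 (-1/5*γ3) = 131/375*γ1 + 23/150*γ2 + 97/150*γ3 - 13/150*γ4 + 27/100*γ5 + 49/75*γ123 - 29/50*γ134 + 9/10*γ135 - 5/12*γ234 + 9/10*γ235 - 9/40*γ345
R1 (-3*γ5) = -27/2*γ1 - 27/2*γ2 - 81/20*γ3 - 27/8*γ4 + 97/10*γ5 + 49/5*γ125 + 131/25*γ135 + 87/10*γ145 + 23/10*γ235 + 25/4*γ245 + 13/10*γ345
Summing the partial products and collecting blades:
Answer: -5899/375*γ1 - 283/30*γ2 - 181/100*γ3 - 587/600*γ4 + 637/100*γ5 - 347/750*γ123 - 799/300*γ124 + 76/5*γ125 - 76/75*γ134 + 749/100*γ135 + 393/40*γ145 - 33/100*γ234 + 293/100*γ235 + 241/40*γ245 + 43/40*γ345


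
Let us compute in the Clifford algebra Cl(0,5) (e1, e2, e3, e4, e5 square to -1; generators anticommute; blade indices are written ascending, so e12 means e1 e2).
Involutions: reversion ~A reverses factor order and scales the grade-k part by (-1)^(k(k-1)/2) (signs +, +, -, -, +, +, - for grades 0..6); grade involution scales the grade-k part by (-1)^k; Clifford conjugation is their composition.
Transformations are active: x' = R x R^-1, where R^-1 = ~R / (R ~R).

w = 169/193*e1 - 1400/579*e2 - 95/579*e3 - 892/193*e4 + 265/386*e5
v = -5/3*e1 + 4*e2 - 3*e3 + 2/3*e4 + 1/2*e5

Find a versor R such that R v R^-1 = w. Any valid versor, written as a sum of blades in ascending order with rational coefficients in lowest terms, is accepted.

Construction: equal norms (both -1025/36) license R = v + w = -458/579*e1 + 916/579*e2 - 1832/579*e3 - 2290/579*e4 + 229/193*e5 — nothing changes along that direction, while (v - w)/2 changes sign, so v maps onto w.
Answer: -458/579*e1 + 916/579*e2 - 1832/579*e3 - 2290/579*e4 + 229/193*e5


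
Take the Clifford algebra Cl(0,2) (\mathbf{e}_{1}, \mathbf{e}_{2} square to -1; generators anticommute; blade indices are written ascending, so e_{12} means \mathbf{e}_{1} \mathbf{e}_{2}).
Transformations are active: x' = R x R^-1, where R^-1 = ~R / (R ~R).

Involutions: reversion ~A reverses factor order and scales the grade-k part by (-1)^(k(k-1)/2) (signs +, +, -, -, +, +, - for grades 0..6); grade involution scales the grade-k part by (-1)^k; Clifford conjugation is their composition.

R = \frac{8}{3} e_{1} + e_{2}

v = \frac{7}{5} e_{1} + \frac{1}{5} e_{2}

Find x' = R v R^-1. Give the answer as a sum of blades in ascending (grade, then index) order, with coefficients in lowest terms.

~R = \frac{8}{3} e_{1} + e_{2}, and R ~R = -\frac{73}{9}, so R^-1 = ~R / (-\frac{73}{9}).
R v = -\frac{59}{15} - \frac{13}{15} e_{12}
Answer: \frac{433}{365} e_{1} + \frac{281}{365} e_{2}


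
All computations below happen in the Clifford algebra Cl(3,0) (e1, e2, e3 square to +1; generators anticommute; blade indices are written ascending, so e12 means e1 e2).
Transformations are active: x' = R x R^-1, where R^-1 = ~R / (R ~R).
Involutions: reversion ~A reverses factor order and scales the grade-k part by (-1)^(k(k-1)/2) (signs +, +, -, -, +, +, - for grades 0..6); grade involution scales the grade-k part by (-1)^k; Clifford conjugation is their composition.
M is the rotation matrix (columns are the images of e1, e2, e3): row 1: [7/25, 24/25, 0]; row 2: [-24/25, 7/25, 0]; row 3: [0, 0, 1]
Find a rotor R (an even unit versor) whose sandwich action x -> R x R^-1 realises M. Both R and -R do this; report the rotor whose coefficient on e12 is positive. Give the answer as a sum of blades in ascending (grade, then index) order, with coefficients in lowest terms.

Method: write R = a + b12*e12 + b13*e13 + b23*e23 with a^2 + b12^2 + b13^2 + b23^2 = 1 (so R^-1 = ~R). Expanding the columns R e_j ~R gives tr M = 4a^2 - 1 and, from the antisymmetric part, M21 - M12 = -4a*b12, M13 - M31 = 4a*b13, M32 - M23 = -4a*b23.
Here tr M = 39/25, so a^2 = (1 + tr M)/4 = 16/25 and a = ±4/5. Taking a = 4/5: M21 - M12 = -48/25, M13 - M31 = 0, M32 - M23 = 0, giving b12 = 3/5, b13 = 0, b23 = 0, i.e. R = 4/5 + 3/5*e12.
Its e12 coefficient is already positive.
Answer: 4/5 + 3/5*e12. Note: both R and -R realise this M (trace 39/25); the covering map identifies them, and the e12-coefficient sign is the tie-breaker.


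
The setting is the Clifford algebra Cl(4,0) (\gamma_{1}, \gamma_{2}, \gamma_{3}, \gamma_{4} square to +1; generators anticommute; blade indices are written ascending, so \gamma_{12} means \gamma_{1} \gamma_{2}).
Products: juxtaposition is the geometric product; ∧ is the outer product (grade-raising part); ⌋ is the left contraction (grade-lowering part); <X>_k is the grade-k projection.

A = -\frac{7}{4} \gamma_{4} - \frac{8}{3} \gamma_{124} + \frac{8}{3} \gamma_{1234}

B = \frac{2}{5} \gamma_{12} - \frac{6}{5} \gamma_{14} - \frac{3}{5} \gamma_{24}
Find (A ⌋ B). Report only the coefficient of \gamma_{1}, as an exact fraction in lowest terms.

step 1: -\frac{21}{10} \gamma_{1} - \frac{21}{20} \gamma_{2}
Answer: -\frac{21}{10}


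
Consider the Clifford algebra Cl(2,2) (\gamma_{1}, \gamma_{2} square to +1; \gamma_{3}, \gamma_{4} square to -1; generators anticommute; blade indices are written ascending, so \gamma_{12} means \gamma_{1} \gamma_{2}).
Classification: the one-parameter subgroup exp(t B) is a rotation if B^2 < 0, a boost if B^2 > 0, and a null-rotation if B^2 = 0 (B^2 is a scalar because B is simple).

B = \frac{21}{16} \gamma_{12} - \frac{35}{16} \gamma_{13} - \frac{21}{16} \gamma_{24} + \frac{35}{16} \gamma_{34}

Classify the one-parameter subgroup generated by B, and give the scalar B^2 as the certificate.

B^2 term by term: the squares give (\frac{21}{16})^2*(\gamma_{12})^2 + (-\frac{35}{16})^2*(\gamma_{13})^2 + (-\frac{21}{16})^2*(\gamma_{24})^2 + (\frac{35}{16})^2*(\gamma_{34})^2 = \frac{441}{256}*(-1) + \frac{1225}{256}*(+1) + \frac{441}{256}*(+1) + \frac{1225}{256}*(-1) = 0 (each basis 2-blade squares to minus the product of its generators' squares); cross terms between blades sharing an index anticommute and cancel; the commuting (index-disjoint) pairs give grade-4 terms 2*c*c'*(blade product), which cancel blade by blade — \gamma_{1234}: \frac{735}{128} - \frac{735}{128} = 0 — confirming B is simple. So B^2 = 0.
Answer: null-rotation, certificate B^2 = 0. Why this suffices: the scalar 0 survives any versor conjugation, so its sign alone determines the class however B is presented.


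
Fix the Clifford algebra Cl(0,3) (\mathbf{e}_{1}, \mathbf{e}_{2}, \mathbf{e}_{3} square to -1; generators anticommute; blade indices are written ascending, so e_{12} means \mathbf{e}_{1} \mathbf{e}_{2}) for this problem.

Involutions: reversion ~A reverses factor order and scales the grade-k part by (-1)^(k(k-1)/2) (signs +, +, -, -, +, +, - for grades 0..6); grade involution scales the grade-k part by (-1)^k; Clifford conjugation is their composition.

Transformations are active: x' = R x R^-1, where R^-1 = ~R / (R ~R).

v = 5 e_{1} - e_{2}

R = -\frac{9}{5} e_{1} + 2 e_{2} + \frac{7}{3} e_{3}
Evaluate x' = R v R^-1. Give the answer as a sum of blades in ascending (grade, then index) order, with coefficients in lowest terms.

~R = -\frac{9}{5} e_{1} + 2 e_{2} + \frac{7}{3} e_{3}, and R ~R = -\frac{2854}{225}, so R^-1 = ~R / (-\frac{2854}{225}).
R v = 11 - \frac{41}{5} e_{12} - \frac{35}{3} e_{13} + \frac{7}{3} e_{23}
Answer: -\frac{2680}{1427} e_{1} - \frac{3523}{1427} e_{2} - \frac{5775}{1427} e_{3}


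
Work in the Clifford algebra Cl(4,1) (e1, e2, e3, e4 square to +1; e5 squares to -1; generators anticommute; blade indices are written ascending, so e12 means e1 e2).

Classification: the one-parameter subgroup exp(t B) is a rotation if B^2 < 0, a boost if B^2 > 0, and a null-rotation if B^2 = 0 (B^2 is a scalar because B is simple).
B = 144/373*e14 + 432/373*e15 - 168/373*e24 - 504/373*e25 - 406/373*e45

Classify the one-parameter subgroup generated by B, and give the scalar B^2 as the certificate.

B^2 term by term: the squares give (144/373)^2*(e14)^2 + (432/373)^2*(e15)^2 + (-168/373)^2*(e24)^2 + (-504/373)^2*(e25)^2 + (-406/373)^2*(e45)^2 = 20736/139129*(-1) + 186624/139129*(+1) + 28224/139129*(-1) + 254016/139129*(+1) + 164836/139129*(+1) = 4 (each basis 2-blade squares to minus the product of its generators' squares); cross terms between blades sharing an index anticommute and cancel; the commuting (index-disjoint) pairs give grade-4 terms 2*c*c'*(blade product), which cancel blade by blade — e1245: 145152/139129 - 145152/139129 = 0 — confirming B is simple. So B^2 = 4.
Answer: boost, certificate B^2 = 4. One invariant decides it: the square 4 survives every conjugation, and its sign is exactly the classification.


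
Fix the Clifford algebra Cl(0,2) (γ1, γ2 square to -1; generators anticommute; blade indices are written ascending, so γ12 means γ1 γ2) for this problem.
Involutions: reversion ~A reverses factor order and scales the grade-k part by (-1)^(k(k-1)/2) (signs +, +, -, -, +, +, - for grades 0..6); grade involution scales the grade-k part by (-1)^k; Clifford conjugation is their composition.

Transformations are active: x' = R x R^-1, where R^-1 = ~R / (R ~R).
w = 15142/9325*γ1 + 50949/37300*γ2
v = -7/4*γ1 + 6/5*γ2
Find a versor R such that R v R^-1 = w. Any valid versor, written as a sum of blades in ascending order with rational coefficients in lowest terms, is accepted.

Reasoning: v^2 = w^2 = -1801/400 since conjugation preserves the quadratic form; R = v + w = -4707/37300*γ1 + 95709/37300*γ2 is then valid when invertible, keeping its own part and reversing (v - w)/2.
Answer: -4707/37300*γ1 + 95709/37300*γ2


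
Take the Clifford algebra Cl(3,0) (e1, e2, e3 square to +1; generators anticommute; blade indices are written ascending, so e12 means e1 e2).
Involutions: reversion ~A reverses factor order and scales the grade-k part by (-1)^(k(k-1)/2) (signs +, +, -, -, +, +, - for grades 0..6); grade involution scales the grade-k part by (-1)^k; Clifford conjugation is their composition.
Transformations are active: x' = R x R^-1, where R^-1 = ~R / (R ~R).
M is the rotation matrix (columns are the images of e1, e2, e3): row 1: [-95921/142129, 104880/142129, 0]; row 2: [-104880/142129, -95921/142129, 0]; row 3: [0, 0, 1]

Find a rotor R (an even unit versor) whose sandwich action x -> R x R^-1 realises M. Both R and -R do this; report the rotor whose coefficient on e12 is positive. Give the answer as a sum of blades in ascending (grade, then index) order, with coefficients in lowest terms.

Method: write R = a + b12*e12 + b13*e13 + b23*e23 with a^2 + b12^2 + b13^2 + b23^2 = 1 (so R^-1 = ~R). Expanding the columns R e_j ~R gives tr M = 4a^2 - 1 and, from the antisymmetric part, M21 - M12 = -4a*b12, M13 - M31 = 4a*b13, M32 - M23 = -4a*b23.
Here tr M = -49713/142129, so a^2 = (1 + tr M)/4 = 23104/142129 and a = ±152/377. Taking a = 152/377: M21 - M12 = -209760/142129, M13 - M31 = 0, M32 - M23 = 0, giving b12 = 345/377, b13 = 0, b23 = 0, i.e. R = 152/377 + 345/377*e12.
Its e12 coefficient is already positive.
Answer: 152/377 + 345/377*e12. Uniqueness: Spin(3) -> SO(3) maps R and -R to the same rotation of trace -49713/142129; fixing the sign of the e12 coefficient removes the ambiguity.


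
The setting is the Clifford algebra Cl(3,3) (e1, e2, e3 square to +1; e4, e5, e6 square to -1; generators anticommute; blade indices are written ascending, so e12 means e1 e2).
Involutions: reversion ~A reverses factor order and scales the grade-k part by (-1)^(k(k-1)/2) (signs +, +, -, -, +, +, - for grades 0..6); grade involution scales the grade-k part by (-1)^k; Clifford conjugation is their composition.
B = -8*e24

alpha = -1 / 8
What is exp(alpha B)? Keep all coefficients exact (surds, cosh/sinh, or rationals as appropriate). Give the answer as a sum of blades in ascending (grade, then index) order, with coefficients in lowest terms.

B^2 = (-8)^2*(e24)^2 = 64*(+1) = 64 (a basis 2-blade squares to minus the product of its generators' squares).
B^2 = 64 — since the square is positive, the closed form is hyperbolic: l = 8, alpha*l = -1, so exp(alpha B) = cosh(-1) + (sinh(-1)/8)*B = cosh(1) + (-sinh(1)/8)*B.
Answer: cosh(1) + sinh(1)*e24
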